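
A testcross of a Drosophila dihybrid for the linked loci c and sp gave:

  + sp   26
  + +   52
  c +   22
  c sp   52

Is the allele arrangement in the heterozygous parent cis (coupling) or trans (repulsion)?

The two most frequent classes are + + (52) and c sp (52); these are the parental (non-recombinant) types.
So the F1 carried + + on one chromosome and c sp on the other — the recessive alleles are on the same chromosome (cis / coupling).

cis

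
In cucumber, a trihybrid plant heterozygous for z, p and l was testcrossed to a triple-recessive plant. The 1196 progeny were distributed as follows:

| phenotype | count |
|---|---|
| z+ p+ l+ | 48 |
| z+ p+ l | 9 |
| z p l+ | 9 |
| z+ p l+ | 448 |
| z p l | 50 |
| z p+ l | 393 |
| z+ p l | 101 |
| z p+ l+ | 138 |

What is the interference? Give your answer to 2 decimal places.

0.28

The two most frequent reciprocal classes, z+ p l+ and z p+ l, are the parental types, so the F1 was z+ p l+ / z p+ l.
The two rarest classes, z p l+ and z+ p+ l, are the double crossovers. Comparing them with the parentals, only the z allele has switched, so z is the middle locus and the order is l – z – p.
l–z: (239 + 18)/1196 = 0.2149; z–p: (98 + 18)/1196 = 0.0970.
Expected DCO frequency = 0.2149 × 0.0970 ≈ 0.02085; observed = 18/1196 ≈ 0.01505.
Coefficient of coincidence = 0.01505/0.02085 ≈ 0.72; interference = 1 − 0.72 = 0.28.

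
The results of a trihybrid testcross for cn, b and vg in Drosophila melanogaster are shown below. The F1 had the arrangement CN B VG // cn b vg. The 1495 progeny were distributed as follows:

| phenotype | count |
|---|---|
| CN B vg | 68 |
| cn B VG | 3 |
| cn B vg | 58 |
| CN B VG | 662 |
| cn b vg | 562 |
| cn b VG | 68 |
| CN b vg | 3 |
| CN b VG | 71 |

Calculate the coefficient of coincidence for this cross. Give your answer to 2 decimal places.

The two rarest classes, cn B VG and CN b vg, are the double crossovers. Comparing them with the parentals, only the cn allele has switched, so cn is the middle locus and the order is vg – cn – b.
vg–cn: (136 + 6)/1495 = 0.0950; cn–b: (129 + 6)/1495 = 0.0903.
Expected DCO frequency = 0.0950 × 0.0903 ≈ 0.00858; observed = 6/1495 ≈ 0.00401.
Coefficient of coincidence = 0.00401/0.00858 ≈ 0.47.

0.47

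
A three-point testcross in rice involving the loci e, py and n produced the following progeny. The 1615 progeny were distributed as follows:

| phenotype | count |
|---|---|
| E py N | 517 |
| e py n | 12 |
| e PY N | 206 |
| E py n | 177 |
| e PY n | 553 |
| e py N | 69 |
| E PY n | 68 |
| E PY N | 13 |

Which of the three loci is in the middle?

py

The two most frequent reciprocal classes, e PY n and E py N, are the parental types, so the F1 was e PY n / E py N.
The two rarest classes, e py n and E PY N, are the double crossovers. Comparing them with the parentals, only the py allele has switched, so py is the middle locus and the order is e – py – n.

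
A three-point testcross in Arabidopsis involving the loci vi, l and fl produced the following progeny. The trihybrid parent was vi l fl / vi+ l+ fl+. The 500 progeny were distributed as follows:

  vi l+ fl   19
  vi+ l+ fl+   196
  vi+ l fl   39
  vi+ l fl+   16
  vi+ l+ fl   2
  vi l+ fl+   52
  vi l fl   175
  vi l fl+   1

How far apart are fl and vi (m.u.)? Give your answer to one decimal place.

18.8 m.u.

The two rarest classes, vi l fl+ and vi+ l+ fl, are the double crossovers. Comparing them with the parentals, only the fl allele has switched, so fl is the middle locus and the order is vi – fl – l.
Crossovers in the vi–fl interval produce the single-crossover classes vi+ l fl and vi l+ fl+ (39 + 52 = 91) plus the double crossovers (3).
RF(vi–fl) = (91 + 3) / 500 = 94/500 = 0.1880 → 18.8 m.u.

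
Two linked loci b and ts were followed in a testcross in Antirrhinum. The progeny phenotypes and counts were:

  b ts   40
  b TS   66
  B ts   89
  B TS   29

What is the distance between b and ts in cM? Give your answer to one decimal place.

30.8 cM

The two most frequent classes, B ts (89) and b TS (66), are the parental types, so the F1 was B ts / b TS.
The recombinant classes are B TS and b ts: 29 + 40 = 69.
Recombination frequency = 69/224 = 0.3080 ≈ 30.8%, i.e. 30.8 cM.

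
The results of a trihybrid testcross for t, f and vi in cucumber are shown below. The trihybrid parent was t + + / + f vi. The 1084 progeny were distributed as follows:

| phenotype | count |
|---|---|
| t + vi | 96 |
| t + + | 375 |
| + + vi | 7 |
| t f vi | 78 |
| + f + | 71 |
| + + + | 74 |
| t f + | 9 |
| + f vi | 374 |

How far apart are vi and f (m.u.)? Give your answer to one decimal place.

The two rarest classes, t f + and + + vi, are the double crossovers. Comparing them with the parentals, only the f allele has switched, so f is the middle locus and the order is vi – f – t.
Crossovers in the vi–f interval produce the single-crossover classes t + vi and + f + (96 + 71 = 167) plus the double crossovers (16).
RF(vi–f) = (167 + 16) / 1084 = 183/1084 = 0.1688 → 16.9 m.u.

16.9 m.u.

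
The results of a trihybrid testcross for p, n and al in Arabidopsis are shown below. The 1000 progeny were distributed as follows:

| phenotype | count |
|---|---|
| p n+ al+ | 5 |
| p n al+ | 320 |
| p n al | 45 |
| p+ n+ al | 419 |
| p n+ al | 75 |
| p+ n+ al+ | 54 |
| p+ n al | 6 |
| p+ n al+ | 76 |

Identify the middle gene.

n

The two most frequent reciprocal classes, p+ n+ al and p n al+, are the parental types, so the F1 was p+ n+ al / p n al+.
The two rarest classes, p+ n al and p n+ al+, are the double crossovers. Comparing them with the parentals, only the n allele has switched, so n is the middle locus and the order is al – n – p.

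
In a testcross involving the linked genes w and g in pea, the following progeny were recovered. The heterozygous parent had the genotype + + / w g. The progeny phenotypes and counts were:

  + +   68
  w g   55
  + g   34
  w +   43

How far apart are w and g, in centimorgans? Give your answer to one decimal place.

The recombinant classes are + g and w +: 34 + 43 = 77.
Recombination frequency = 77/200 = 0.3850 ≈ 38.5%, i.e. 38.5 centimorgans.

38.5 centimorgans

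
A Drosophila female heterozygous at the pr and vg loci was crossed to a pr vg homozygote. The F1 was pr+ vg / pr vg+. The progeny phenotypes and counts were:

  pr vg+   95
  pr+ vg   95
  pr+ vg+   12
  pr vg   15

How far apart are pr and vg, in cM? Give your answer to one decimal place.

12.4 cM

The recombinant classes are pr+ vg+ and pr vg: 12 + 15 = 27.
Recombination frequency = 27/217 = 0.1244 ≈ 12.4%, i.e. 12.4 cM.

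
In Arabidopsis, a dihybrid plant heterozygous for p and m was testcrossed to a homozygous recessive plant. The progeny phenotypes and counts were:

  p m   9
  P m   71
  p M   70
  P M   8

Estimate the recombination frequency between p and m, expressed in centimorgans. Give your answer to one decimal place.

10.8 centimorgans

The two most frequent classes, P m (71) and p M (70), are the parental types, so the F1 was P m / p M.
The recombinant classes are P M and p m: 8 + 9 = 17.
Recombination frequency = 17/158 = 0.1076 ≈ 10.8%, i.e. 10.8 centimorgans.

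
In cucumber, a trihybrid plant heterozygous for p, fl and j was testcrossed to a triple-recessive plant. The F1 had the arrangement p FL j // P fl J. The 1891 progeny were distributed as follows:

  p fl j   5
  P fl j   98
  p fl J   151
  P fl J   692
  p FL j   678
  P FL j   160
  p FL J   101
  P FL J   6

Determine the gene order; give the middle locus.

fl

The two rarest classes, p fl j and P FL J, are the double crossovers. Comparing them with the parentals, only the fl allele has switched, so fl is the middle locus and the order is j – fl – p.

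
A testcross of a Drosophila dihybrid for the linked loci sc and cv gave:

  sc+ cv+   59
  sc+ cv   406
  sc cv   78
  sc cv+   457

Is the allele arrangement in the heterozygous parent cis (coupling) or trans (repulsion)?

trans

The two most frequent classes are sc+ cv (406) and sc cv+ (457); these are the parental (non-recombinant) types.
So the F1 carried sc+ cv on one chromosome and sc cv+ on the other — the recessive alleles are on opposite chromosomes (trans / repulsion).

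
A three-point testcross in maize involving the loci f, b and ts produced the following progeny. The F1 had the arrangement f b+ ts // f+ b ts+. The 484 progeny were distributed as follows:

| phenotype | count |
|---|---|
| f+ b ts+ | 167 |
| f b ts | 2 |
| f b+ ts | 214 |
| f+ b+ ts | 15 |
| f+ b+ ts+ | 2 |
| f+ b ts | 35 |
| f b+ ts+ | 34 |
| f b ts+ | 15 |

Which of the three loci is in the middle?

b

The two rarest classes, f b ts and f+ b+ ts+, are the double crossovers. Comparing them with the parentals, only the b allele has switched, so b is the middle locus and the order is f – b – ts.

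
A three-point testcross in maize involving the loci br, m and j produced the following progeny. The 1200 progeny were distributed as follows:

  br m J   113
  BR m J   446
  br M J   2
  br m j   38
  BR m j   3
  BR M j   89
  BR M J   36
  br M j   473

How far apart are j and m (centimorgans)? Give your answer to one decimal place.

6.6 centimorgans

The two most frequent reciprocal classes, BR m J and br M j, are the parental types, so the F1 was BR m J / br M j.
The two rarest classes, BR m j and br M J, are the double crossovers. Comparing them with the parentals, only the j allele has switched, so j is the middle locus and the order is br – j – m.
Crossovers in the j–m interval produce the single-crossover classes BR M J and br m j (36 + 38 = 74) plus the double crossovers (5).
RF(j–m) = (74 + 5) / 1200 = 79/1200 = 0.0658 → 6.6 centimorgans.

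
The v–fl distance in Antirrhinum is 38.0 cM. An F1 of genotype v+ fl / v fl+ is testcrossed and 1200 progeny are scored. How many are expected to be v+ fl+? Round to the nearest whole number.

228

A map distance of 38.0 cM corresponds to a recombination frequency of 0.380.
The F1 is v+ fl / v fl+, so v+ fl+ is a recombinant gamete class with expected frequency r/2 = 0.380/2 = 0.1900.
Expected number = 0.1900 × 1200 = 228.00 ≈ 228.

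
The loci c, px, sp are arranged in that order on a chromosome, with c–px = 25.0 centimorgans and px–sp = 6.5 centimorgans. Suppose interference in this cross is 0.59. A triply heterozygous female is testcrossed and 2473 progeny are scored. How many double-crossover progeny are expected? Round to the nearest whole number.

16

Map distances give recombination frequencies of 0.250 and 0.065 for the two intervals.
With interference 0.59 (so coincidence = 0.41), expected double-crossover frequency = 0.250 × 0.065 × 0.41 = 0.00666.
Expected number = 0.00666 × 2473 = 16.48 ≈ 16.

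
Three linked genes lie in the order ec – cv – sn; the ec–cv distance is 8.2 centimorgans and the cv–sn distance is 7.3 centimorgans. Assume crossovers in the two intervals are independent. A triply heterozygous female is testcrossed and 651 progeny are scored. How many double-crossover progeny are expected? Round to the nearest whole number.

Map distances give recombination frequencies of 0.082 and 0.073 for the two intervals.
With no interference, expected double-crossover frequency = 0.082 × 0.073 = 0.00599.
Expected number = 0.00599 × 651 = 3.90 ≈ 4.

4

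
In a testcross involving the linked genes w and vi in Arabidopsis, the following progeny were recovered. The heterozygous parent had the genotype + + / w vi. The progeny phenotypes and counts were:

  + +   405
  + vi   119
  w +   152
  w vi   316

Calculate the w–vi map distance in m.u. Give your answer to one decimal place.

27.3 m.u.

The recombinant classes are + vi and w +: 119 + 152 = 271.
Recombination frequency = 271/992 = 0.2732 ≈ 27.3%, i.e. 27.3 m.u.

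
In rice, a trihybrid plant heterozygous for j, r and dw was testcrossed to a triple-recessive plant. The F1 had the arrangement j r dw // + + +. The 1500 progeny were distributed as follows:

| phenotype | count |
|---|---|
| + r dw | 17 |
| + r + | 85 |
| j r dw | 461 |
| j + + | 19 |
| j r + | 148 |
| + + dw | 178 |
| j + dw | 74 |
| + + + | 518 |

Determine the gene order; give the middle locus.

The two rarest classes, + r dw and j + +, are the double crossovers. Comparing them with the parentals, only the j allele has switched, so j is the middle locus and the order is r – j – dw.

j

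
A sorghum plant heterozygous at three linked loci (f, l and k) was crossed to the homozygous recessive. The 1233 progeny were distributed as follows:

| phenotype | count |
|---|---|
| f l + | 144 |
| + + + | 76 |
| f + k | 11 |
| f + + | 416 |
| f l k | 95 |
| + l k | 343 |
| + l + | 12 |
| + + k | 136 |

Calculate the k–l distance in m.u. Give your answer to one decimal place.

The two most frequent reciprocal classes, f + + and + l k, are the parental types, so the F1 was f + + / + l k.
The two rarest classes, f + k and + l +, are the double crossovers. Comparing them with the parentals, only the k allele has switched, so k is the middle locus and the order is f – k – l.
Crossovers in the k–l interval produce the single-crossover classes f l + and + + k (144 + 136 = 280) plus the double crossovers (23).
RF(k–l) = (280 + 23) / 1233 = 303/1233 = 0.2457 → 24.6 m.u.

24.6 m.u.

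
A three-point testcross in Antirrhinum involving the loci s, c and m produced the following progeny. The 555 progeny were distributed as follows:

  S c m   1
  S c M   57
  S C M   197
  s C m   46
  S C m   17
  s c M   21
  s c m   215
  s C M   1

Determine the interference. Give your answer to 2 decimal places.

The two most frequent reciprocal classes, S C M and s c m, are the parental types, so the F1 was S C M / s c m.
The two rarest classes, s C M and S c m, are the double crossovers. Comparing them with the parentals, only the s allele has switched, so s is the middle locus and the order is m – s – c.
m–s: (38 + 2)/555 = 0.0721; s–c: (103 + 2)/555 = 0.1892.
Expected DCO frequency = 0.0721 × 0.1892 ≈ 0.01364; observed = 2/555 ≈ 0.00360.
Coefficient of coincidence = 0.00360/0.01364 ≈ 0.26; interference = 1 − 0.26 = 0.74.

0.74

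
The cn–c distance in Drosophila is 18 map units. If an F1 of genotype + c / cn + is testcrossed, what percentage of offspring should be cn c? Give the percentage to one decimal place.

9.0%

A map distance of 18 map units corresponds to a recombination frequency of 0.180.
The F1 is + c / cn +, so cn c is a recombinant gamete class with expected frequency r/2 = 0.180/2 = 0.0900.
That is 0.0900 = 9.0% of the progeny.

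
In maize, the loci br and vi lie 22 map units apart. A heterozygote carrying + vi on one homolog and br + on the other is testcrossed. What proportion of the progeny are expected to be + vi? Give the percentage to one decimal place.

39.0%

A map distance of 22 map units corresponds to a recombination frequency of 0.220.
The F1 is + vi / br +, so + vi is a parental gamete class with expected frequency (1 − r)/2 = 0.780/2 = 0.3900.
That is 0.3900 = 39.0% of the progeny.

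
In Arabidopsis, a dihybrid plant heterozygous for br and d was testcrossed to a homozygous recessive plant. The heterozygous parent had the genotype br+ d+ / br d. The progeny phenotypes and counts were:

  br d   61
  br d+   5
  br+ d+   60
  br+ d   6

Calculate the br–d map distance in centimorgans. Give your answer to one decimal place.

The recombinant classes are br+ d and br d+: 6 + 5 = 11.
Recombination frequency = 11/132 = 0.0833 ≈ 8.3%, i.e. 8.3 centimorgans.

8.3 centimorgans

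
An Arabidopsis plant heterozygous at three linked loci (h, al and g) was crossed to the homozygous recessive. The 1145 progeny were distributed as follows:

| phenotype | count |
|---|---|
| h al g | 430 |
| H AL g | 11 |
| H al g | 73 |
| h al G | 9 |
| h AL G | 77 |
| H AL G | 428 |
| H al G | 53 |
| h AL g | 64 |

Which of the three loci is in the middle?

The two most frequent reciprocal classes, h al g and H AL G, are the parental types, so the F1 was h al g / H AL G.
The two rarest classes, h al G and H AL g, are the double crossovers. Comparing them with the parentals, only the g allele has switched, so g is the middle locus and the order is al – g – h.

g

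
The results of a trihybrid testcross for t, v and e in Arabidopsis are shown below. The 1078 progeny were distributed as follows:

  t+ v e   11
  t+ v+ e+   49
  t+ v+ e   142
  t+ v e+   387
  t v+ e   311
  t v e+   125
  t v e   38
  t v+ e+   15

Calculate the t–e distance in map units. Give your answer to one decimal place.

The two most frequent reciprocal classes, t+ v e+ and t v+ e, are the parental types, so the F1 was t+ v e+ / t v+ e.
The two rarest classes, t+ v e and t v+ e+, are the double crossovers. Comparing them with the parentals, only the e allele has switched, so e is the middle locus and the order is v – e – t.
Crossovers in the e–t interval produce the single-crossover classes t v e+ and t+ v+ e (125 + 142 = 267) plus the double crossovers (26).
RF(e–t) = (267 + 26) / 1078 = 293/1078 = 0.2718 → 27.2 map units.

27.2 map units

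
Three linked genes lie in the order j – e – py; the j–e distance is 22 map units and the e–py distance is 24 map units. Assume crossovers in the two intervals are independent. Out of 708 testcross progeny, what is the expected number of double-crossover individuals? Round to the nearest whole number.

37

Map distances give recombination frequencies of 0.220 and 0.240 for the two intervals.
With no interference, expected double-crossover frequency = 0.220 × 0.240 = 0.05280.
Expected number = 0.05280 × 708 = 37.38 ≈ 37.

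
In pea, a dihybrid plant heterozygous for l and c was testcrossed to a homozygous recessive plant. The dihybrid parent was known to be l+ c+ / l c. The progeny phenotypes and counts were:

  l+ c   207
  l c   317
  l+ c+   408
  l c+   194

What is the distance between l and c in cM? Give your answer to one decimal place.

35.6 cM

The recombinant classes are l+ c and l c+: 207 + 194 = 401.
Recombination frequency = 401/1126 = 0.3561 ≈ 35.6%, i.e. 35.6 cM.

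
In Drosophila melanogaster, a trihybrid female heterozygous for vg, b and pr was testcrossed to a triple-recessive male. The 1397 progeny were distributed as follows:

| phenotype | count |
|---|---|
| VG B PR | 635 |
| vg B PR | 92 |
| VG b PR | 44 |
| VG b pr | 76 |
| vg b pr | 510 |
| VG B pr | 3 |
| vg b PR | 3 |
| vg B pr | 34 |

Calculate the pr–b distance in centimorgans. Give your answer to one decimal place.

6.0 centimorgans

The two most frequent reciprocal classes, vg b pr and VG B PR, are the parental types, so the F1 was vg b pr / VG B PR.
The two rarest classes, vg b PR and VG B pr, are the double crossovers. Comparing them with the parentals, only the pr allele has switched, so pr is the middle locus and the order is b – pr – vg.
Crossovers in the b–pr interval produce the single-crossover classes vg B pr and VG b PR (34 + 44 = 78) plus the double crossovers (6).
RF(b–pr) = (78 + 6) / 1397 = 84/1397 = 0.0601 → 6.0 centimorgans.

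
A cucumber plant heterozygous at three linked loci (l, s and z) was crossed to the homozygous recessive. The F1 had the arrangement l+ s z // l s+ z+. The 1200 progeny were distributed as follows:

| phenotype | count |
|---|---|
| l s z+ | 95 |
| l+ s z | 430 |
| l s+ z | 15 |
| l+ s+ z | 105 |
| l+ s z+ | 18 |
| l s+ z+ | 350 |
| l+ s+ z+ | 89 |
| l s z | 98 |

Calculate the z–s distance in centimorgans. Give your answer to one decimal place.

The two rarest classes, l+ s z+ and l s+ z, are the double crossovers. Comparing them with the parentals, only the z allele has switched, so z is the middle locus and the order is s – z – l.
Crossovers in the s–z interval produce the single-crossover classes l+ s+ z and l s z+ (105 + 95 = 200) plus the double crossovers (33).
RF(s–z) = (200 + 33) / 1200 = 233/1200 = 0.1942 → 19.4 centimorgans.

19.4 centimorgans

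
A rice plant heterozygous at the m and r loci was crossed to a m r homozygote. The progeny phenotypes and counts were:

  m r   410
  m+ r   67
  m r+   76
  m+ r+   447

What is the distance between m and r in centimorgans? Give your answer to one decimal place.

14.3 centimorgans

The two most frequent classes, m+ r+ (447) and m r (410), are the parental types, so the F1 was m+ r+ / m r.
The recombinant classes are m+ r and m r+: 67 + 76 = 143.
Recombination frequency = 143/1000 = 0.1430 ≈ 14.3%, i.e. 14.3 centimorgans.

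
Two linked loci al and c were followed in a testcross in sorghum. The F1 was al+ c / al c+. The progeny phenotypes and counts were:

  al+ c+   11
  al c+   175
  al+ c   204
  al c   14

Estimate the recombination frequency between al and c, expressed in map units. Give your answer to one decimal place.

The recombinant classes are al+ c+ and al c: 11 + 14 = 25.
Recombination frequency = 25/404 = 0.0619 ≈ 6.2%, i.e. 6.2 map units.

6.2 map units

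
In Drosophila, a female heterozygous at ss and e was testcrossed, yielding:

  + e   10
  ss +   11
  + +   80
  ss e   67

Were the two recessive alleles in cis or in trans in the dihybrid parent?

The two most frequent classes are + + (80) and ss e (67); these are the parental (non-recombinant) types.
So the F1 carried + + on one chromosome and ss e on the other — the recessive alleles are on the same chromosome (cis / coupling).

cis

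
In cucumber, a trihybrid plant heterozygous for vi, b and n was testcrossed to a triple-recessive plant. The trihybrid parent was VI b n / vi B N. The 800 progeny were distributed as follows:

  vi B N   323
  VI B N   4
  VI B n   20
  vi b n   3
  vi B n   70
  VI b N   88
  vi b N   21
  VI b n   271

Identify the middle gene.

The two rarest classes, vi b n and VI B N, are the double crossovers. Comparing them with the parentals, only the vi allele has switched, so vi is the middle locus and the order is n – vi – b.

vi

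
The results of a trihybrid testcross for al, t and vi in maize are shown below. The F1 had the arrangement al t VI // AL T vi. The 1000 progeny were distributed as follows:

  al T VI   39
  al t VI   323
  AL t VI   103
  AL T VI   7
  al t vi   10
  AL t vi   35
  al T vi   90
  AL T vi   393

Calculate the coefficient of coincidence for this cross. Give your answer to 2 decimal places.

The two rarest classes, al t vi and AL T VI, are the double crossovers. Comparing them with the parentals, only the vi allele has switched, so vi is the middle locus and the order is t – vi – al.
t–vi: (74 + 17)/1000 = 0.0910; vi–al: (193 + 17)/1000 = 0.2100.
Expected DCO frequency = 0.0910 × 0.2100 ≈ 0.01911; observed = 17/1000 ≈ 0.01700.
Coefficient of coincidence = 0.01700/0.01911 ≈ 0.89.

0.89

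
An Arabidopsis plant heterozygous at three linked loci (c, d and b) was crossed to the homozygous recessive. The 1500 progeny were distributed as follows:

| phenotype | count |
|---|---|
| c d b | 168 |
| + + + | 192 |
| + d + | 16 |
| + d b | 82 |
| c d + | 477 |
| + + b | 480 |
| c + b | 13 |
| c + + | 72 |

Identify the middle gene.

c

The two most frequent reciprocal classes, + + b and c d +, are the parental types, so the F1 was + + b / c d +.
The two rarest classes, c + b and + d +, are the double crossovers. Comparing them with the parentals, only the c allele has switched, so c is the middle locus and the order is b – c – d.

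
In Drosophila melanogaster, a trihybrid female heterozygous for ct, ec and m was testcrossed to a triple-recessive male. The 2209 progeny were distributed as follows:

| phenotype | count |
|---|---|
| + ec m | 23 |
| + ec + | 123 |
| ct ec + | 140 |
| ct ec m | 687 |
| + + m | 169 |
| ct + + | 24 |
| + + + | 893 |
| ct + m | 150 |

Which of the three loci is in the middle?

ct

The two most frequent reciprocal classes, ct ec m and + + +, are the parental types, so the F1 was ct ec m / + + +.
The two rarest classes, + ec m and ct + +, are the double crossovers. Comparing them with the parentals, only the ct allele has switched, so ct is the middle locus and the order is m – ct – ec.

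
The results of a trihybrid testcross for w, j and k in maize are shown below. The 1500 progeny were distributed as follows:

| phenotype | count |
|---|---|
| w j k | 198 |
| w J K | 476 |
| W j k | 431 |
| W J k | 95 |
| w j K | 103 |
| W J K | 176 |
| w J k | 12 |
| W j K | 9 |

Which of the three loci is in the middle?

k

The two most frequent reciprocal classes, W j k and w J K, are the parental types, so the F1 was W j k / w J K.
The two rarest classes, W j K and w J k, are the double crossovers. Comparing them with the parentals, only the k allele has switched, so k is the middle locus and the order is w – k – j.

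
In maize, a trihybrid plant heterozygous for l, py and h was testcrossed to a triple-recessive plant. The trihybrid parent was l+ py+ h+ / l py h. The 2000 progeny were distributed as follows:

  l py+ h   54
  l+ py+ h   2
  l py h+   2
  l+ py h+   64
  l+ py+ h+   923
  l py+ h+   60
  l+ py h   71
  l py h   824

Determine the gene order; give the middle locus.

The two rarest classes, l+ py+ h and l py h+, are the double crossovers. Comparing them with the parentals, only the h allele has switched, so h is the middle locus and the order is py – h – l.

h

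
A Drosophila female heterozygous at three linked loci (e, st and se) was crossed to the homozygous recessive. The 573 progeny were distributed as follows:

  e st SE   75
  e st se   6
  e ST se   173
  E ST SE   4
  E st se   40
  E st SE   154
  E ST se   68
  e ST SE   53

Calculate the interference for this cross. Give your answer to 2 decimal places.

The two most frequent reciprocal classes, E st SE and e ST se, are the parental types, so the F1 was E st SE / e ST se.
The two rarest classes, E ST SE and e st se, are the double crossovers. Comparing them with the parentals, only the st allele has switched, so st is the middle locus and the order is se – st – e.
se–st: (93 + 10)/573 = 0.1798; st–e: (143 + 10)/573 = 0.2670.
Expected DCO frequency = 0.1798 × 0.2670 ≈ 0.04801; observed = 10/573 ≈ 0.01745.
Coefficient of coincidence = 0.01745/0.04801 ≈ 0.36; interference = 1 − 0.36 = 0.64.

0.64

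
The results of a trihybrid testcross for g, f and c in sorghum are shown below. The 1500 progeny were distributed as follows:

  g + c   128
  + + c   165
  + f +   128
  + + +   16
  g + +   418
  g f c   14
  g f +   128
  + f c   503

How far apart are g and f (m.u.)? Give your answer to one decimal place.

The two most frequent reciprocal classes, g + + and + f c, are the parental types, so the F1 was g + + / + f c.
The two rarest classes, + + + and g f c, are the double crossovers. Comparing them with the parentals, only the g allele has switched, so g is the middle locus and the order is c – g – f.
Crossovers in the g–f interval produce the single-crossover classes g f + and + + c (128 + 165 = 293) plus the double crossovers (30).
RF(g–f) = (293 + 30) / 1500 = 323/1500 = 0.2153 → 21.5 m.u.

21.5 m.u.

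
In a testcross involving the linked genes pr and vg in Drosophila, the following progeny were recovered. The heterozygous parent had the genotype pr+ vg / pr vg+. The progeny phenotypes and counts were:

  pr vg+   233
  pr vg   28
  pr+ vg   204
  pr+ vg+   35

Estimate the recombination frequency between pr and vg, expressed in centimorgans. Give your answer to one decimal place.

The recombinant classes are pr+ vg+ and pr vg: 35 + 28 = 63.
Recombination frequency = 63/500 = 0.1260 ≈ 12.6%, i.e. 12.6 centimorgans.

12.6 centimorgans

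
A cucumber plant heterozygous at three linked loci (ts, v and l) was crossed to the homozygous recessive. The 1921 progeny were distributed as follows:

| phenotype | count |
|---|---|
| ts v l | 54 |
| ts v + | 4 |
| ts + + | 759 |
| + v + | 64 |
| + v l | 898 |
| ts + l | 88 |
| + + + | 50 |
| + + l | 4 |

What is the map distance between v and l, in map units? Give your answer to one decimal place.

8.3 map units

The two most frequent reciprocal classes, ts + + and + v l, are the parental types, so the F1 was ts + + / + v l.
The two rarest classes, ts v + and + + l, are the double crossovers. Comparing them with the parentals, only the v allele has switched, so v is the middle locus and the order is l – v – ts.
Crossovers in the l–v interval produce the single-crossover classes ts + l and + v + (88 + 64 = 152) plus the double crossovers (8).
RF(l–v) = (152 + 8) / 1921 = 160/1921 = 0.0833 → 8.3 map units.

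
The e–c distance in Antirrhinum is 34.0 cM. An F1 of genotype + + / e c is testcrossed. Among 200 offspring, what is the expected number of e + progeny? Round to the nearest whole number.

34

A map distance of 34.0 cM corresponds to a recombination frequency of 0.340.
The F1 is + + / e c, so e + is a recombinant gamete class with expected frequency r/2 = 0.340/2 = 0.1700.
Expected number = 0.1700 × 200 = 34.00 ≈ 34.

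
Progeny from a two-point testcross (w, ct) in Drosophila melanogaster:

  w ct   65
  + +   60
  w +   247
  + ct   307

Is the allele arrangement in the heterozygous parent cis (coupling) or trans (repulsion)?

The two most frequent classes are + ct (307) and w + (247); these are the parental (non-recombinant) types.
So the F1 carried + ct on one chromosome and w + on the other — the recessive alleles are on opposite chromosomes (trans / repulsion).

trans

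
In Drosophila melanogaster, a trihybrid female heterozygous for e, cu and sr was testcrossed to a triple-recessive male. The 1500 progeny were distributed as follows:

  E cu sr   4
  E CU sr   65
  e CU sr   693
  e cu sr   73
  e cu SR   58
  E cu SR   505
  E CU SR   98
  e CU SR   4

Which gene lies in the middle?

sr

The two most frequent reciprocal classes, e CU sr and E cu SR, are the parental types, so the F1 was e CU sr / E cu SR.
The two rarest classes, e CU SR and E cu sr, are the double crossovers. Comparing them with the parentals, only the sr allele has switched, so sr is the middle locus and the order is cu – sr – e.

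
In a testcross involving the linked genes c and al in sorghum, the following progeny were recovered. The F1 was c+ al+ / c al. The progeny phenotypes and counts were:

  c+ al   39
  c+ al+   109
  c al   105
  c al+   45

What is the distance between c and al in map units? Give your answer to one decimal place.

The recombinant classes are c+ al and c al+: 39 + 45 = 84.
Recombination frequency = 84/298 = 0.2819 ≈ 28.2%, i.e. 28.2 map units.

28.2 map units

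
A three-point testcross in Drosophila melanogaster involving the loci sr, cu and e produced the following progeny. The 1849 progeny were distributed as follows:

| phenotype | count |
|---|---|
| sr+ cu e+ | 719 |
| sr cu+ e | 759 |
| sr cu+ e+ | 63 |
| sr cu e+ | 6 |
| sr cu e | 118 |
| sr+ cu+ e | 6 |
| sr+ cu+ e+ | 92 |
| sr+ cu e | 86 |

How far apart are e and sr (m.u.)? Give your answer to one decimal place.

8.7 m.u.

The two most frequent reciprocal classes, sr+ cu e+ and sr cu+ e, are the parental types, so the F1 was sr+ cu e+ / sr cu+ e.
The two rarest classes, sr cu e+ and sr+ cu+ e, are the double crossovers. Comparing them with the parentals, only the sr allele has switched, so sr is the middle locus and the order is cu – sr – e.
Crossovers in the sr–e interval produce the single-crossover classes sr+ cu e and sr cu+ e+ (86 + 63 = 149) plus the double crossovers (12).
RF(sr–e) = (149 + 12) / 1849 = 161/1849 = 0.0871 → 8.7 m.u.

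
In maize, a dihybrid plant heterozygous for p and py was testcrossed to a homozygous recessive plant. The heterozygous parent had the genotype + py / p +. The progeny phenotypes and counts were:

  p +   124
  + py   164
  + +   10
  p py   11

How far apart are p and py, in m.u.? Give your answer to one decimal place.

6.8 m.u.

The recombinant classes are + + and p py: 10 + 11 = 21.
Recombination frequency = 21/309 = 0.0680 ≈ 6.8%, i.e. 6.8 m.u.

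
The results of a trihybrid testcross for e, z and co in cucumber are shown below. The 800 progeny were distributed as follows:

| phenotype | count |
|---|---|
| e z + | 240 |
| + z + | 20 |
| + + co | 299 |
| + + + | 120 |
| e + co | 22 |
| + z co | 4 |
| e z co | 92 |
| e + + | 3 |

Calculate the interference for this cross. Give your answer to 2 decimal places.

0.48

The two most frequent reciprocal classes, + + co and e z +, are the parental types, so the F1 was + + co / e z +.
The two rarest classes, + z co and e + +, are the double crossovers. Comparing them with the parentals, only the z allele has switched, so z is the middle locus and the order is e – z – co.
e–z: (42 + 7)/800 = 0.0612; z–co: (212 + 7)/800 = 0.2737.
Expected DCO frequency = 0.0612 × 0.2737 ≈ 0.01675; observed = 7/800 ≈ 0.00875.
Coefficient of coincidence = 0.00875/0.01675 ≈ 0.52; interference = 1 − 0.52 = 0.48.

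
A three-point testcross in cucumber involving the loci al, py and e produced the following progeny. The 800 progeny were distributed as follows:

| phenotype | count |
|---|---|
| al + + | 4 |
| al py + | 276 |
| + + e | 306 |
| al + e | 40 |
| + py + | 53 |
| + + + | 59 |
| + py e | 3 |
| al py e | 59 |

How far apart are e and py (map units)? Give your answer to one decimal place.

The two most frequent reciprocal classes, + + e and al py +, are the parental types, so the F1 was + + e / al py +.
The two rarest classes, + py e and al + +, are the double crossovers. Comparing them with the parentals, only the py allele has switched, so py is the middle locus and the order is e – py – al.
Crossovers in the e–py interval produce the single-crossover classes + + + and al py e (59 + 59 = 118) plus the double crossovers (7).
RF(e–py) = (118 + 7) / 800 = 125/800 = 0.1562 → 15.6 map units.

15.6 map units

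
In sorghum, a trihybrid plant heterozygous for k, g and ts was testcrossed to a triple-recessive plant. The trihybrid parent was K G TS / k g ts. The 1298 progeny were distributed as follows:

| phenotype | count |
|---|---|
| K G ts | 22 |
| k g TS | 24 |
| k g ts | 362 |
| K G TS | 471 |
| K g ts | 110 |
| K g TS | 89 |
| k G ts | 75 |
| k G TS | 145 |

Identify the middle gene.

ts

The two rarest classes, K G ts and k g TS, are the double crossovers. Comparing them with the parentals, only the ts allele has switched, so ts is the middle locus and the order is g – ts – k.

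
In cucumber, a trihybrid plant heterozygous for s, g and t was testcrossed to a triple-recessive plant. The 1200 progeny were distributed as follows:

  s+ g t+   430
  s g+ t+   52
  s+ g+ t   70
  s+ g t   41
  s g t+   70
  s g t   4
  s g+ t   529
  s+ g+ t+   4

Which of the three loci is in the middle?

g

The two most frequent reciprocal classes, s g+ t and s+ g t+, are the parental types, so the F1 was s g+ t / s+ g t+.
The two rarest classes, s g t and s+ g+ t+, are the double crossovers. Comparing them with the parentals, only the g allele has switched, so g is the middle locus and the order is t – g – s.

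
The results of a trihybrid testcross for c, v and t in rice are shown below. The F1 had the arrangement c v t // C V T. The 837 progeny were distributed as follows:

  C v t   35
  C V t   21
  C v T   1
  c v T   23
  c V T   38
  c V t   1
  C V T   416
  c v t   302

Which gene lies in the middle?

v

The two rarest classes, c V t and C v T, are the double crossovers. Comparing them with the parentals, only the v allele has switched, so v is the middle locus and the order is t – v – c.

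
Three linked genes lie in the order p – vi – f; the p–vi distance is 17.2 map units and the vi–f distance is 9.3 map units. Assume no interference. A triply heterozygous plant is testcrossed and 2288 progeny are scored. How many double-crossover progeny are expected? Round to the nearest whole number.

37

Map distances give recombination frequencies of 0.172 and 0.093 for the two intervals.
With no interference, expected double-crossover frequency = 0.172 × 0.093 = 0.01600.
Expected number = 0.01600 × 2288 = 36.60 ≈ 37.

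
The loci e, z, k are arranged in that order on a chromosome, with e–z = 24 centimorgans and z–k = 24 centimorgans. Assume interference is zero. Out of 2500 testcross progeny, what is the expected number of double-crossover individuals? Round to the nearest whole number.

Map distances give recombination frequencies of 0.240 and 0.240 for the two intervals.
With no interference, expected double-crossover frequency = 0.240 × 0.240 = 0.05760.
Expected number = 0.05760 × 2500 = 144.00 ≈ 144.

144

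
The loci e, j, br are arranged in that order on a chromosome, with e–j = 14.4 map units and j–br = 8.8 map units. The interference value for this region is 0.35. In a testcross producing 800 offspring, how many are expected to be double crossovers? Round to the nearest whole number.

7

Map distances give recombination frequencies of 0.144 and 0.088 for the two intervals.
With interference 0.35 (so coincidence = 0.65), expected double-crossover frequency = 0.144 × 0.088 × 0.65 = 0.00824.
Expected number = 0.00824 × 800 = 6.59 ≈ 7.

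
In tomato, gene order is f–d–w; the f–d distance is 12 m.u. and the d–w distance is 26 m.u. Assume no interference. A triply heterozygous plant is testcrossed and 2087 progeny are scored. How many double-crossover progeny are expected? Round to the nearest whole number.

Map distances give recombination frequencies of 0.120 and 0.260 for the two intervals.
With no interference, expected double-crossover frequency = 0.120 × 0.260 = 0.03120.
Expected number = 0.03120 × 2087 = 65.11 ≈ 65.

65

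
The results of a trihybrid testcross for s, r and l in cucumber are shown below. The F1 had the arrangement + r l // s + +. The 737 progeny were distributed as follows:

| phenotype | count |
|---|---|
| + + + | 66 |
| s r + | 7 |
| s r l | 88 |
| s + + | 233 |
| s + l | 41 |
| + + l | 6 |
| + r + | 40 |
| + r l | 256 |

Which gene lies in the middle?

The two rarest classes, + + l and s r +, are the double crossovers. Comparing them with the parentals, only the r allele has switched, so r is the middle locus and the order is s – r – l.

r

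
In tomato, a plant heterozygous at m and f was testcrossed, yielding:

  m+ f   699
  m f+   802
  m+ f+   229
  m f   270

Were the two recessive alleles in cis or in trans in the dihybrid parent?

trans

The two most frequent classes are m+ f (699) and m f+ (802); these are the parental (non-recombinant) types.
So the F1 carried m+ f on one chromosome and m f+ on the other — the recessive alleles are on opposite chromosomes (trans / repulsion).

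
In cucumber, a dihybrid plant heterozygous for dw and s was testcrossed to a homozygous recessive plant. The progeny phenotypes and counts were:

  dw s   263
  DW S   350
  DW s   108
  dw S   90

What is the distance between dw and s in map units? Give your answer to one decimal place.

24.4 map units

The two most frequent classes, DW S (350) and dw s (263), are the parental types, so the F1 was DW S / dw s.
The recombinant classes are DW s and dw S: 108 + 90 = 198.
Recombination frequency = 198/811 = 0.2441 ≈ 24.4%, i.e. 24.4 map units.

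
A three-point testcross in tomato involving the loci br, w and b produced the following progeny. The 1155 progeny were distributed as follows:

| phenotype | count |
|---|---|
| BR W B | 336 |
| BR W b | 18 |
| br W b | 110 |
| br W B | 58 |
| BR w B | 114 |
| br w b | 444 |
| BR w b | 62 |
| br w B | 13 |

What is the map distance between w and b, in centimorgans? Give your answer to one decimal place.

22.1 centimorgans

The two most frequent reciprocal classes, br w b and BR W B, are the parental types, so the F1 was br w b / BR W B.
The two rarest classes, br w B and BR W b, are the double crossovers. Comparing them with the parentals, only the b allele has switched, so b is the middle locus and the order is w – b – br.
Crossovers in the w–b interval produce the single-crossover classes br W b and BR w B (110 + 114 = 224) plus the double crossovers (31).
RF(w–b) = (224 + 31) / 1155 = 255/1155 = 0.2208 → 22.1 centimorgans.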